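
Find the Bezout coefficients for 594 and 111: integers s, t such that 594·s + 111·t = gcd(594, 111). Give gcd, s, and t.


Euclidean algorithm on (594, 111) — divide until remainder is 0:
  594 = 5 · 111 + 39
  111 = 2 · 39 + 33
  39 = 1 · 33 + 6
  33 = 5 · 6 + 3
  6 = 2 · 3 + 0
gcd(594, 111) = 3.
Track Bezout coefficients alongside the remainders: start with r₀ = 594 = a·1 + b·0 (s = 1, t = 0) and r₁ = 111 = a·0 + b·1 (s = 0, t = 1); each new remainder r_{k+1} = r_{k-1} − q_k·r_k inherits s_{k+1} = s_{k-1} − q_k·s_k, t_{k+1} = t_{k-1} − q_k·t_k, so r_k = a·s_k + b·t_k at every step:
  q = 5: r = 39, s = 1 − 5·0 = 1, t = 0 − 5·1 = -5  (check: 594·1 + 111·(-5) = 39)
  q = 2: r = 33, s = 0 − 2·1 = -2, t = 1 − 2·(-5) = 11  (check: 594·(-2) + 111·11 = 33)
  q = 1: r = 6, s = 1 − 1·(-2) = 3, t = -5 − 1·11 = -16  (check: 594·3 + 111·(-16) = 6)
  q = 5: r = 3, s = -2 − 5·3 = -17, t = 11 − 5·(-16) = 91  (check: 594·(-17) + 111·91 = 3)
The row with r = 3 (the gcd) gives the Bezout coefficients s = -17, t = 91.
Result: 594 · (-17) + 111 · (91) = 3.

gcd(594, 111) = 3; s = -17, t = 91 (check: 594·(-17) + 111·91 = 3).


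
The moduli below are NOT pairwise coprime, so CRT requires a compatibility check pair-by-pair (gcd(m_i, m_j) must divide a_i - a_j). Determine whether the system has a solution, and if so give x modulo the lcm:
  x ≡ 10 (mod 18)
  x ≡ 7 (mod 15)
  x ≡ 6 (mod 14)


Moduli 18, 15, 14 are not pairwise coprime, so CRT works modulo lcm(m_i) when all pairwise compatibility conditions hold.
Pairwise compatibility: gcd(m_i, m_j) must divide a_i - a_j for every pair.
Merge one congruence at a time:
  Start: x ≡ 10 (mod 18).
  Combine with x ≡ 7 (mod 15): gcd(18, 15) = 3; 7 - 10 = -3, which IS divisible by 3, so compatible.
    Write x = 10 + 18·t and substitute into x ≡ 7 (mod 15): 18·t ≡ 7 − 10 = -3 (mod 15).
    Divide the congruence (and modulus) by g = 3: 6·t ≡ -1 (mod 5).
    Reduce coefficients mod 5: 1·t ≡ 4 (mod 5).
    So t ≡ 4 (mod 5).
    Then x = 10 + 18·4 = 82, valid modulo lcm(18, 15) = 90: x ≡ 82 (mod 90).
  Combine with x ≡ 6 (mod 14): gcd(90, 14) = 2; 6 - 82 = -76, which IS divisible by 2, so compatible.
    Write x = 82 + 90·t and substitute into x ≡ 6 (mod 14): 90·t ≡ 6 − 82 = -76 (mod 14).
    Divide the congruence (and modulus) by g = 2: 45·t ≡ -38 (mod 7).
    Reduce coefficients mod 7: 3·t ≡ 4 (mod 7).
    The inverse of 3 mod 7 is 5 (since 3·5 = 15 = 2·7 + 1), so t ≡ 5·4 = 20 ≡ 6 (mod 7).
    Then x = 82 + 90·6 = 622, valid modulo lcm(90, 14) = 630: x ≡ 622 (mod 630).
Verify: 622 mod 18 = 10, 622 mod 15 = 7, 622 mod 14 = 6.

x ≡ 622 (mod 630).


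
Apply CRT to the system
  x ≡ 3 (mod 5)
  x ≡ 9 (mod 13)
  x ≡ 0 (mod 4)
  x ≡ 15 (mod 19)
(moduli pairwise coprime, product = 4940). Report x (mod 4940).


Product of moduli M = 5 · 13 · 4 · 19 = 4940.
Merge one congruence at a time:
  Start: x ≡ 3 (mod 5).
  Combine with x ≡ 9 (mod 13); new modulus lcm = 65.
    Write x = 3 + 5·t and substitute into x ≡ 9 (mod 13): 5·t ≡ 9 − 3 = 6 (mod 13).
    The inverse of 5 mod 13 is 8 (since 5·8 = 40 = 3·13 + 1), so t ≡ 8·6 = 48 ≡ 9 (mod 13).
    Then x = 3 + 5·9 = 48, valid modulo lcm(5, 13) = 65: x ≡ 48 (mod 65).
  Combine with x ≡ 0 (mod 4); new modulus lcm = 260.
    Write x = 48 + 65·t and substitute into x ≡ 0 (mod 4): 65·t ≡ 0 − 48 = -48 (mod 4).
    Reduce coefficients mod 4: 1·t ≡ 0 (mod 4).
    So t ≡ 0 (mod 4).
    Then x = 48 + 65·0 = 48, valid modulo lcm(65, 4) = 260: x ≡ 48 (mod 260).
  Combine with x ≡ 15 (mod 19); new modulus lcm = 4940.
    Write x = 48 + 260·t and substitute into x ≡ 15 (mod 19): 260·t ≡ 15 − 48 = -33 (mod 19).
    Reduce coefficients mod 19: 13·t ≡ 5 (mod 19).
    The inverse of 13 mod 19 is 3 (since 13·3 = 39 = 2·19 + 1), so t ≡ 3·5 = 15 ≡ 15 (mod 19).
    Then x = 48 + 260·15 = 3948, valid modulo lcm(260, 19) = 4940: x ≡ 3948 (mod 4940).
Verify against each original: 3948 mod 5 = 3, 3948 mod 13 = 9, 3948 mod 4 = 0, 3948 mod 19 = 15.

x ≡ 3948 (mod 4940).


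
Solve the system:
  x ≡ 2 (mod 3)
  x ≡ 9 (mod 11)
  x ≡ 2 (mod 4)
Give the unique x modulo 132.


Moduli 3, 11, 4 are pairwise coprime; by CRT there is a unique solution modulo M = 3 · 11 · 4 = 132.
Solve pairwise, accumulating the modulus:
  Start with x ≡ 2 (mod 3).
  Combine with x ≡ 9 (mod 11): since gcd(3, 11) = 1, we get a unique residue mod 33.
    Write x = 2 + 3·t and substitute into x ≡ 9 (mod 11): 3·t ≡ 9 − 2 = 7 (mod 11).
    The inverse of 3 mod 11 is 4 (since 3·4 = 12 = 1·11 + 1), so t ≡ 4·7 = 28 ≡ 6 (mod 11).
    Then x = 2 + 3·6 = 20, valid modulo lcm(3, 11) = 33: x ≡ 20 (mod 33).
  Combine with x ≡ 2 (mod 4): since gcd(33, 4) = 1, we get a unique residue mod 132.
    Write x = 20 + 33·t and substitute into x ≡ 2 (mod 4): 33·t ≡ 2 − 20 = -18 (mod 4).
    Reduce coefficients mod 4: 1·t ≡ 2 (mod 4).
    So t ≡ 2 (mod 4).
    Then x = 20 + 33·2 = 86, valid modulo lcm(33, 4) = 132: x ≡ 86 (mod 132).
Verify: 86 mod 3 = 2 ✓, 86 mod 11 = 9 ✓, 86 mod 4 = 2 ✓.

x ≡ 86 (mod 132).


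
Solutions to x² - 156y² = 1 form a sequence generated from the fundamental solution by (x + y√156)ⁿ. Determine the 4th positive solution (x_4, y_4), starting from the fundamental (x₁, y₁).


Step 1: Find the fundamental solution (x₁, y₁) of x² - 156y² = 1.
  Expand √156 as a continued fraction. a₀ = ⌊√156⌋ = 12; iterate m_{k+1} = d_k·a_k − m_k, d_{k+1} = (156 − m_{k+1}²)/d_k, a_{k+1} = ⌊(a₀ + m_{k+1})/d_{k+1}⌋ (starting m₀ = 0, d₀ = 1), with convergents p_k = a_k·p_{k-1} + p_{k-2}, q_k = a_k·q_{k-1} + q_{k-2} (p₋₁ = 1, q₋₁ = 0):
  k = 0: a₀ = 12; p₀/q₀ = 12/1; p₀² − 156·q₀² = 144 − 156 = -12.
  k = 1: m = 12, d = 12, a = ⌊(12 + 12)/12⌋ = 2; p/q = (2·12 + 1)/(2·1 + 0) = 25/2; p² − 156·q² = 625 − 624 = 1.
  The first convergent with p² − 156·q² = 1 gives the fundamental solution (x₁, y₁) = (25, 2).
Step 2: Apply the recurrence (x_{n+1}, y_{n+1}) = (x₁x_n + 156y₁y_n, x₁y_n + y₁x_n) repeatedly.
  From (x_1, y_1) = (25, 2): x_2 = 25·25 + 156·2·2 = 1249; y_2 = 25·2 + 2·25 = 100.
  From (x_2, y_2) = (1249, 100): x_3 = 25·1249 + 156·2·100 = 62425; y_3 = 25·100 + 2·1249 = 4998.
  From (x_3, y_3) = (62425, 4998): x_4 = 25·62425 + 156·2·4998 = 3120001; y_4 = 25·4998 + 2·62425 = 249800.
Step 3: Verify x_4² - 156·y_4² = 9734406240001 - 9734406240000 = 1 (should be 1). ✓

(x_1, y_1) = (25, 2); (x_4, y_4) = (3120001, 249800).


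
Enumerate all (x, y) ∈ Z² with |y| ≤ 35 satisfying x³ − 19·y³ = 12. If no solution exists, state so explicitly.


The equation is x³ - 19y³ = 12. For fixed y, x³ = 19·y³ + 12, so a solution requires the RHS to be a perfect cube.
Strategy: iterate y from -35 to 35, compute RHS = 19·y³ + 12, and check whether it is a (positive or negative) perfect cube.
Check small values of y:
  y = 0: RHS = 12 is not a perfect cube.
  y = 1: RHS = 31 is not a perfect cube.
  y = -1: RHS = -7 is not a perfect cube.
  y = 2: RHS = 164 is not a perfect cube.
  y = -2: RHS = -140 is not a perfect cube.
  y = 3: RHS = 525 is not a perfect cube.
  y = -3: RHS = -501 is not a perfect cube.
Continuing the search up to |y| = 35 finds no solutions either.
No (x, y) in the scanned range satisfies the equation.

No integer solutions with |y| ≤ 35.


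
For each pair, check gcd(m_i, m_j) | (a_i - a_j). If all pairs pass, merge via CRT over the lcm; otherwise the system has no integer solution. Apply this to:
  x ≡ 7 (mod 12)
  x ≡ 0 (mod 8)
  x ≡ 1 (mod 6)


Moduli 12, 8, 6 are not pairwise coprime, so CRT works modulo lcm(m_i) when all pairwise compatibility conditions hold.
Pairwise compatibility: gcd(m_i, m_j) must divide a_i - a_j for every pair.
Merge one congruence at a time:
  Start: x ≡ 7 (mod 12).
  Combine with x ≡ 0 (mod 8): gcd(12, 8) = 4, and 0 - 7 = -7 is NOT divisible by 4.
    ⇒ system is inconsistent (no integer solution).

No solution (the system is inconsistent).


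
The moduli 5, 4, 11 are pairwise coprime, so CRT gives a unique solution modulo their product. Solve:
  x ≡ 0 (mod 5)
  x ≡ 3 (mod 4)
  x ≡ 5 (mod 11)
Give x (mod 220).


Moduli 5, 4, 11 are pairwise coprime; by CRT there is a unique solution modulo M = 5 · 4 · 11 = 220.
Solve pairwise, accumulating the modulus:
  Start with x ≡ 0 (mod 5).
  Combine with x ≡ 3 (mod 4): since gcd(5, 4) = 1, we get a unique residue mod 20.
    Write x = 0 + 5·t and substitute into x ≡ 3 (mod 4): 5·t ≡ 3 − 0 = 3 (mod 4).
    Reduce coefficients mod 4: 1·t ≡ 3 (mod 4).
    So t ≡ 3 (mod 4).
    Then x = 0 + 5·3 = 15, valid modulo lcm(5, 4) = 20: x ≡ 15 (mod 20).
  Combine with x ≡ 5 (mod 11): since gcd(20, 11) = 1, we get a unique residue mod 220.
    Write x = 15 + 20·t and substitute into x ≡ 5 (mod 11): 20·t ≡ 5 − 15 = -10 (mod 11).
    Reduce coefficients mod 11: 9·t ≡ 1 (mod 11).
    The inverse of 9 mod 11 is 5 (since 9·5 = 45 = 4·11 + 1), so t ≡ 5·1 = 5 ≡ 5 (mod 11).
    Then x = 15 + 20·5 = 115, valid modulo lcm(20, 11) = 220: x ≡ 115 (mod 220).
Verify: 115 mod 5 = 0 ✓, 115 mod 4 = 3 ✓, 115 mod 11 = 5 ✓.

x ≡ 115 (mod 220).


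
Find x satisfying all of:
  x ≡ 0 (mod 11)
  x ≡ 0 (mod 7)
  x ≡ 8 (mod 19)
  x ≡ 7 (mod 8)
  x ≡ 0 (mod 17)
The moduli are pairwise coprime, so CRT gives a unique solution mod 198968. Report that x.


Product of moduli M = 11 · 7 · 19 · 8 · 17 = 198968.
Merge one congruence at a time:
  Start: x ≡ 0 (mod 11).
  Combine with x ≡ 0 (mod 7); new modulus lcm = 77.
    Write x = 0 + 11·t and substitute into x ≡ 0 (mod 7): 11·t ≡ 0 − 0 = 0 (mod 7).
    Reduce coefficients mod 7: 4·t ≡ 0 (mod 7).
    The inverse of 4 mod 7 is 2 (since 4·2 = 8 = 1·7 + 1), so t ≡ 2·0 = 0 ≡ 0 (mod 7).
    Then x = 0 + 11·0 = 0, valid modulo lcm(11, 7) = 77: x ≡ 0 (mod 77).
  Combine with x ≡ 8 (mod 19); new modulus lcm = 1463.
    Write x = 0 + 77·t and substitute into x ≡ 8 (mod 19): 77·t ≡ 8 − 0 = 8 (mod 19).
    Reduce coefficients mod 19: 1·t ≡ 8 (mod 19).
    So t ≡ 8 (mod 19).
    Then x = 0 + 77·8 = 616, valid modulo lcm(77, 19) = 1463: x ≡ 616 (mod 1463).
  Combine with x ≡ 7 (mod 8); new modulus lcm = 11704.
    Write x = 616 + 1463·t and substitute into x ≡ 7 (mod 8): 1463·t ≡ 7 − 616 = -609 (mod 8).
    Reduce coefficients mod 8: 7·t ≡ 7 (mod 8).
    The inverse of 7 mod 8 is 7 (since 7·7 = 49 = 6·8 + 1), so t ≡ 7·7 = 49 ≡ 1 (mod 8).
    Then x = 616 + 1463·1 = 2079, valid modulo lcm(1463, 8) = 11704: x ≡ 2079 (mod 11704).
  Combine with x ≡ 0 (mod 17); new modulus lcm = 198968.
    Write x = 2079 + 11704·t and substitute into x ≡ 0 (mod 17): 11704·t ≡ 0 − 2079 = -2079 (mod 17).
    Reduce coefficients mod 17: 8·t ≡ 12 (mod 17).
    The inverse of 8 mod 17 is 15 (since 8·15 = 120 = 7·17 + 1), so t ≡ 15·12 = 180 ≡ 10 (mod 17).
    Then x = 2079 + 11704·10 = 119119, valid modulo lcm(11704, 17) = 198968: x ≡ 119119 (mod 198968).
Verify against each original: 119119 mod 11 = 0, 119119 mod 7 = 0, 119119 mod 19 = 8, 119119 mod 8 = 7, 119119 mod 17 = 0.

x ≡ 119119 (mod 198968).


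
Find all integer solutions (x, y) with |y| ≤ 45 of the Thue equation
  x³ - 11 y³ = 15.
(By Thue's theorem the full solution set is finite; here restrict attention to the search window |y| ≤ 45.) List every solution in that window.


The equation is x³ - 11y³ = 15. For fixed y, x³ = 11·y³ + 15, so a solution requires the RHS to be a perfect cube.
Strategy: iterate y from -45 to 45, compute RHS = 11·y³ + 15, and check whether it is a (positive or negative) perfect cube.
Check small values of y:
  y = 0: RHS = 15 is not a perfect cube.
  y = 1: RHS = 26 is not a perfect cube.
  y = -1: RHS = 4 is not a perfect cube.
  y = 2: RHS = 103 is not a perfect cube.
  y = -2: RHS = -73 is not a perfect cube.
  y = 3: RHS = 312 is not a perfect cube.
  y = -3: RHS = -282 is not a perfect cube.
Continuing the search up to |y| = 45 finds no solutions either.
No (x, y) in the scanned range satisfies the equation.

No integer solutions with |y| ≤ 45.


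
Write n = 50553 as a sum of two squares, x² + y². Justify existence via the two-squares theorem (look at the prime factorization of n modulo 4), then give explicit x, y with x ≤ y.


Step 1: Factor n = 50553 = 3^2 · 41 · 137.
Step 2: Check the mod-4 condition on each prime factor: 3 ≡ 3 (mod 4), exponent 2 (must be even); 41 ≡ 1 (mod 4), exponent 1; 137 ≡ 1 (mod 4), exponent 1.
All primes ≡ 3 (mod 4) appear to even exponent (or don't appear), so by the two-squares theorem n IS expressible as a sum of two squares.
Step 3: Build a representation. Group n = k² · m with k = 3 and m = 41 · 137 = 5617 (a product of primes ≡ 1 (mod 4)); a representation of m scales to one of n via (k·x)² + (k·y)² = k²(x² + y²). Each prime p ≡ 1 (mod 4) is itself a sum of two squares; find a² by testing p − a² for a perfect square:
  41: 41 − 1² = 40, 41 − 2² = 37, 41 − 3² = 32, 41 − 4² = 25 = 5² ⇒ 41 = 4² + 5².
  137: 137 − 1² = 136, 137 − 2² = 133, 137 − 3² = 128, 137 − 4² = 121 = 11² ⇒ 137 = 4² + 11².
  Combine using the Brahmagupta–Fibonacci identity (a² + b²)(c² + d²) = (ac − bd)² + (ad + bc)² = (ac + bd)² + (ad − bc)²:
  41 · 137 = 5617: from (4² + 5²)(4² + 11²), take (4·4 − 5·11, 4·11 + 5·4) = (16 − 55, 44 + 20) = (-39, 64); dropping signs (only squares matter) gives (39, 64); check 39² + 64² = 1521 + 4096 = 5617 ✓.
  Scale by k = 3: (3·39, 3·64) = (117, 192).
Step 4: Order so x ≤ y and verify: 117² + 192² = 13689 + 36864 = 50553 = n. ✓

n = 50553 = 117² + 192² (one valid representation with x ≤ y).


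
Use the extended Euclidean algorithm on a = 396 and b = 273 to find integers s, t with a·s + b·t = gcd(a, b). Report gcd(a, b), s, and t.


Euclidean algorithm on (396, 273) — divide until remainder is 0:
  396 = 1 · 273 + 123
  273 = 2 · 123 + 27
  123 = 4 · 27 + 15
  27 = 1 · 15 + 12
  15 = 1 · 12 + 3
  12 = 4 · 3 + 0
gcd(396, 273) = 3.
Track Bezout coefficients alongside the remainders: start with r₀ = 396 = a·1 + b·0 (s = 1, t = 0) and r₁ = 273 = a·0 + b·1 (s = 0, t = 1); each new remainder r_{k+1} = r_{k-1} − q_k·r_k inherits s_{k+1} = s_{k-1} − q_k·s_k, t_{k+1} = t_{k-1} − q_k·t_k, so r_k = a·s_k + b·t_k at every step:
  q = 1: r = 123, s = 1 − 1·0 = 1, t = 0 − 1·1 = -1  (check: 396·1 + 273·(-1) = 123)
  q = 2: r = 27, s = 0 − 2·1 = -2, t = 1 − 2·(-1) = 3  (check: 396·(-2) + 273·3 = 27)
  q = 4: r = 15, s = 1 − 4·(-2) = 9, t = -1 − 4·3 = -13  (check: 396·9 + 273·(-13) = 15)
  q = 1: r = 12, s = -2 − 1·9 = -11, t = 3 − 1·(-13) = 16  (check: 396·(-11) + 273·16 = 12)
  q = 1: r = 3, s = 9 − 1·(-11) = 20, t = -13 − 1·16 = -29  (check: 396·20 + 273·(-29) = 3)
The row with r = 3 (the gcd) gives the Bezout coefficients s = 20, t = -29.
Result: 396 · (20) + 273 · (-29) = 3.

gcd(396, 273) = 3; s = 20, t = -29 (check: 396·20 + 273·(-29) = 3).


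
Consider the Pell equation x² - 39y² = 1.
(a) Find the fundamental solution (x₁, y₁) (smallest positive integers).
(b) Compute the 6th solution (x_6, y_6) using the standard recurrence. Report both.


Step 1: Find the fundamental solution (x₁, y₁) of x² - 39y² = 1.
  Expand √39 as a continued fraction. a₀ = ⌊√39⌋ = 6; iterate m_{k+1} = d_k·a_k − m_k, d_{k+1} = (39 − m_{k+1}²)/d_k, a_{k+1} = ⌊(a₀ + m_{k+1})/d_{k+1}⌋ (starting m₀ = 0, d₀ = 1), with convergents p_k = a_k·p_{k-1} + p_{k-2}, q_k = a_k·q_{k-1} + q_{k-2} (p₋₁ = 1, q₋₁ = 0):
  k = 0: a₀ = 6; p₀/q₀ = 6/1; p₀² − 39·q₀² = 36 − 39 = -3.
  k = 1: m = 6, d = 3, a = ⌊(6 + 6)/3⌋ = 4; p/q = (4·6 + 1)/(4·1 + 0) = 25/4; p² − 39·q² = 625 − 624 = 1.
  The first convergent with p² − 39·q² = 1 gives the fundamental solution (x₁, y₁) = (25, 4).
Step 2: Apply the recurrence (x_{n+1}, y_{n+1}) = (x₁x_n + 39y₁y_n, x₁y_n + y₁x_n) repeatedly.
  From (x_1, y_1) = (25, 4): x_2 = 25·25 + 39·4·4 = 1249; y_2 = 25·4 + 4·25 = 200.
  From (x_2, y_2) = (1249, 200): x_3 = 25·1249 + 39·4·200 = 62425; y_3 = 25·200 + 4·1249 = 9996.
  From (x_3, y_3) = (62425, 9996): x_4 = 25·62425 + 39·4·9996 = 3120001; y_4 = 25·9996 + 4·62425 = 499600.
  From (x_4, y_4) = (3120001, 499600): x_5 = 25·3120001 + 39·4·499600 = 155937625; y_5 = 25·499600 + 4·3120001 = 24970004.
  From (x_5, y_5) = (155937625, 24970004): x_6 = 25·155937625 + 39·4·24970004 = 7793761249; y_6 = 25·24970004 + 4·155937625 = 1248000600.
Step 3: Verify x_6² - 39·y_6² = 60742714406414040001 - 60742714406414040000 = 1 (should be 1). ✓

(x_1, y_1) = (25, 4); (x_6, y_6) = (7793761249, 1248000600).


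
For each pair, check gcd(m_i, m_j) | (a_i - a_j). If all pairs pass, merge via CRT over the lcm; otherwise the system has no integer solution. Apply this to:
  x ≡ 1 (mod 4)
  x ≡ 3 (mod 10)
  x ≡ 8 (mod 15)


Moduli 4, 10, 15 are not pairwise coprime, so CRT works modulo lcm(m_i) when all pairwise compatibility conditions hold.
Pairwise compatibility: gcd(m_i, m_j) must divide a_i - a_j for every pair.
Merge one congruence at a time:
  Start: x ≡ 1 (mod 4).
  Combine with x ≡ 3 (mod 10): gcd(4, 10) = 2; 3 - 1 = 2, which IS divisible by 2, so compatible.
    Write x = 1 + 4·t and substitute into x ≡ 3 (mod 10): 4·t ≡ 3 − 1 = 2 (mod 10).
    Divide the congruence (and modulus) by g = 2: 2·t ≡ 1 (mod 5).
    The inverse of 2 mod 5 is 3 (since 2·3 = 6 = 1·5 + 1), so t ≡ 3·1 = 3 ≡ 3 (mod 5).
    Then x = 1 + 4·3 = 13, valid modulo lcm(4, 10) = 20: x ≡ 13 (mod 20).
  Combine with x ≡ 8 (mod 15): gcd(20, 15) = 5; 8 - 13 = -5, which IS divisible by 5, so compatible.
    Write x = 13 + 20·t and substitute into x ≡ 8 (mod 15): 20·t ≡ 8 − 13 = -5 (mod 15).
    Divide the congruence (and modulus) by g = 5: 4·t ≡ -1 (mod 3).
    Reduce coefficients mod 3: 1·t ≡ 2 (mod 3).
    So t ≡ 2 (mod 3).
    Then x = 13 + 20·2 = 53, valid modulo lcm(20, 15) = 60: x ≡ 53 (mod 60).
Verify: 53 mod 4 = 1, 53 mod 10 = 3, 53 mod 15 = 8.

x ≡ 53 (mod 60).


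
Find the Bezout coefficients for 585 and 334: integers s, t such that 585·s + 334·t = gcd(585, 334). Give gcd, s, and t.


Euclidean algorithm on (585, 334) — divide until remainder is 0:
  585 = 1 · 334 + 251
  334 = 1 · 251 + 83
  251 = 3 · 83 + 2
  83 = 41 · 2 + 1
  2 = 2 · 1 + 0
gcd(585, 334) = 1.
Track Bezout coefficients alongside the remainders: start with r₀ = 585 = a·1 + b·0 (s = 1, t = 0) and r₁ = 334 = a·0 + b·1 (s = 0, t = 1); each new remainder r_{k+1} = r_{k-1} − q_k·r_k inherits s_{k+1} = s_{k-1} − q_k·s_k, t_{k+1} = t_{k-1} − q_k·t_k, so r_k = a·s_k + b·t_k at every step:
  q = 1: r = 251, s = 1 − 1·0 = 1, t = 0 − 1·1 = -1  (check: 585·1 + 334·(-1) = 251)
  q = 1: r = 83, s = 0 − 1·1 = -1, t = 1 − 1·(-1) = 2  (check: 585·(-1) + 334·2 = 83)
  q = 3: r = 2, s = 1 − 3·(-1) = 4, t = -1 − 3·2 = -7  (check: 585·4 + 334·(-7) = 2)
  q = 41: r = 1, s = -1 − 41·4 = -165, t = 2 − 41·(-7) = 289  (check: 585·(-165) + 334·289 = 1)
The row with r = 1 (the gcd) gives the Bezout coefficients s = -165, t = 289.
Result: 585 · (-165) + 334 · (289) = 1.

gcd(585, 334) = 1; s = -165, t = 289 (check: 585·(-165) + 334·289 = 1).


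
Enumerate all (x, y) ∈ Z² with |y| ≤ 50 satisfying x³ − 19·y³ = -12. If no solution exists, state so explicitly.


The equation is x³ - 19y³ = -12. For fixed y, x³ = 19·y³ − 12, so a solution requires the RHS to be a perfect cube.
Strategy: iterate y from -50 to 50, compute RHS = 19·y³ − 12, and check whether it is a (positive or negative) perfect cube.
Check small values of y:
  y = 0: RHS = -12 is not a perfect cube.
  y = 1: RHS = 7 is not a perfect cube.
  y = -1: RHS = -31 is not a perfect cube.
  y = 2: RHS = 140 is not a perfect cube.
  y = -2: RHS = -164 is not a perfect cube.
  y = 3: RHS = 501 is not a perfect cube.
  y = -3: RHS = -525 is not a perfect cube.
Continuing the search up to |y| = 50 finds no solutions either.
No (x, y) in the scanned range satisfies the equation.

No integer solutions with |y| ≤ 50.


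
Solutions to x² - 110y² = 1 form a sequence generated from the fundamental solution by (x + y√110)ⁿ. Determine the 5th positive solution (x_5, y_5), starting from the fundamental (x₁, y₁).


Step 1: Find the fundamental solution (x₁, y₁) of x² - 110y² = 1.
  Expand √110 as a continued fraction. a₀ = ⌊√110⌋ = 10; iterate m_{k+1} = d_k·a_k − m_k, d_{k+1} = (110 − m_{k+1}²)/d_k, a_{k+1} = ⌊(a₀ + m_{k+1})/d_{k+1}⌋ (starting m₀ = 0, d₀ = 1), with convergents p_k = a_k·p_{k-1} + p_{k-2}, q_k = a_k·q_{k-1} + q_{k-2} (p₋₁ = 1, q₋₁ = 0):
  k = 0: a₀ = 10; p₀/q₀ = 10/1; p₀² − 110·q₀² = 100 − 110 = -10.
  k = 1: m = 10, d = 10, a = ⌊(10 + 10)/10⌋ = 2; p/q = (2·10 + 1)/(2·1 + 0) = 21/2; p² − 110·q² = 441 − 440 = 1.
  The first convergent with p² − 110·q² = 1 gives the fundamental solution (x₁, y₁) = (21, 2).
Step 2: Apply the recurrence (x_{n+1}, y_{n+1}) = (x₁x_n + 110y₁y_n, x₁y_n + y₁x_n) repeatedly.
  From (x_1, y_1) = (21, 2): x_2 = 21·21 + 110·2·2 = 881; y_2 = 21·2 + 2·21 = 84.
  From (x_2, y_2) = (881, 84): x_3 = 21·881 + 110·2·84 = 36981; y_3 = 21·84 + 2·881 = 3526.
  From (x_3, y_3) = (36981, 3526): x_4 = 21·36981 + 110·2·3526 = 1552321; y_4 = 21·3526 + 2·36981 = 148008.
  From (x_4, y_4) = (1552321, 148008): x_5 = 21·1552321 + 110·2·148008 = 65160501; y_5 = 21·148008 + 2·1552321 = 6212810.
Step 3: Verify x_5² - 110·y_5² = 4245890890571001 - 4245890890571000 = 1 (should be 1). ✓

(x_1, y_1) = (21, 2); (x_5, y_5) = (65160501, 6212810).


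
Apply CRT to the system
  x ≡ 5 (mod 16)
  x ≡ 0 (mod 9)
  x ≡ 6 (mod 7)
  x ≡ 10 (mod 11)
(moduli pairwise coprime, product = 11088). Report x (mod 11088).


Product of moduli M = 16 · 9 · 7 · 11 = 11088.
Merge one congruence at a time:
  Start: x ≡ 5 (mod 16).
  Combine with x ≡ 0 (mod 9); new modulus lcm = 144.
    Write x = 5 + 16·t and substitute into x ≡ 0 (mod 9): 16·t ≡ 0 − 5 = -5 (mod 9).
    Reduce coefficients mod 9: 7·t ≡ 4 (mod 9).
    The inverse of 7 mod 9 is 4 (since 7·4 = 28 = 3·9 + 1), so t ≡ 4·4 = 16 ≡ 7 (mod 9).
    Then x = 5 + 16·7 = 117, valid modulo lcm(16, 9) = 144: x ≡ 117 (mod 144).
  Combine with x ≡ 6 (mod 7); new modulus lcm = 1008.
    Write x = 117 + 144·t and substitute into x ≡ 6 (mod 7): 144·t ≡ 6 − 117 = -111 (mod 7).
    Reduce coefficients mod 7: 4·t ≡ 1 (mod 7).
    The inverse of 4 mod 7 is 2 (since 4·2 = 8 = 1·7 + 1), so t ≡ 2·1 = 2 ≡ 2 (mod 7).
    Then x = 117 + 144·2 = 405, valid modulo lcm(144, 7) = 1008: x ≡ 405 (mod 1008).
  Combine with x ≡ 10 (mod 11); new modulus lcm = 11088.
    Write x = 405 + 1008·t and substitute into x ≡ 10 (mod 11): 1008·t ≡ 10 − 405 = -395 (mod 11).
    Reduce coefficients mod 11: 7·t ≡ 1 (mod 11).
    The inverse of 7 mod 11 is 8 (since 7·8 = 56 = 5·11 + 1), so t ≡ 8·1 = 8 ≡ 8 (mod 11).
    Then x = 405 + 1008·8 = 8469, valid modulo lcm(1008, 11) = 11088: x ≡ 8469 (mod 11088).
Verify against each original: 8469 mod 16 = 5, 8469 mod 9 = 0, 8469 mod 7 = 6, 8469 mod 11 = 10.

x ≡ 8469 (mod 11088).


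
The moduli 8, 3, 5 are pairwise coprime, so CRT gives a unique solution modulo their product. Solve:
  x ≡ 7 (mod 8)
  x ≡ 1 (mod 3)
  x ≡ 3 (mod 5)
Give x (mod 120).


Moduli 8, 3, 5 are pairwise coprime; by CRT there is a unique solution modulo M = 8 · 3 · 5 = 120.
Solve pairwise, accumulating the modulus:
  Start with x ≡ 7 (mod 8).
  Combine with x ≡ 1 (mod 3): since gcd(8, 3) = 1, we get a unique residue mod 24.
    Write x = 7 + 8·t and substitute into x ≡ 1 (mod 3): 8·t ≡ 1 − 7 = -6 (mod 3).
    Reduce coefficients mod 3: 2·t ≡ 0 (mod 3).
    The inverse of 2 mod 3 is 2 (since 2·2 = 4 = 1·3 + 1), so t ≡ 2·0 = 0 ≡ 0 (mod 3).
    Then x = 7 + 8·0 = 7, valid modulo lcm(8, 3) = 24: x ≡ 7 (mod 24).
  Combine with x ≡ 3 (mod 5): since gcd(24, 5) = 1, we get a unique residue mod 120.
    Write x = 7 + 24·t and substitute into x ≡ 3 (mod 5): 24·t ≡ 3 − 7 = -4 (mod 5).
    Reduce coefficients mod 5: 4·t ≡ 1 (mod 5).
    The inverse of 4 mod 5 is 4 (since 4·4 = 16 = 3·5 + 1), so t ≡ 4·1 = 4 ≡ 4 (mod 5).
    Then x = 7 + 24·4 = 103, valid modulo lcm(24, 5) = 120: x ≡ 103 (mod 120).
Verify: 103 mod 8 = 7 ✓, 103 mod 3 = 1 ✓, 103 mod 5 = 3 ✓.

x ≡ 103 (mod 120).


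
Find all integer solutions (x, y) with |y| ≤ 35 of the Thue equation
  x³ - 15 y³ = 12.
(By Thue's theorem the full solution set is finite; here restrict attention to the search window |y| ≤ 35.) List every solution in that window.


The equation is x³ - 15y³ = 12. For fixed y, x³ = 15·y³ + 12, so a solution requires the RHS to be a perfect cube.
Strategy: iterate y from -35 to 35, compute RHS = 15·y³ + 12, and check whether it is a (positive or negative) perfect cube.
Check small values of y:
  y = 0: RHS = 12 is not a perfect cube.
  y = 1: RHS = 27 = (3)³ ⇒ x = 3 works.
  y = -1: RHS = -3 is not a perfect cube.
  y = 2: RHS = 132 is not a perfect cube.
  y = -2: RHS = -108 is not a perfect cube.
  y = 3: RHS = 417 is not a perfect cube.
  y = -3: RHS = -393 is not a perfect cube.
Continuing the search up to |y| = 35 finds no further solutions beyond those listed.
Collected solutions: (3, 1).

Solutions (with |y| ≤ 35): (3, 1).


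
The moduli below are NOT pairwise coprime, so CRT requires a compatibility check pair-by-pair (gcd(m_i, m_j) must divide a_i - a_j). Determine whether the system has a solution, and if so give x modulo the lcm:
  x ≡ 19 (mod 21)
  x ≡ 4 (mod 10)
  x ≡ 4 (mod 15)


Moduli 21, 10, 15 are not pairwise coprime, so CRT works modulo lcm(m_i) when all pairwise compatibility conditions hold.
Pairwise compatibility: gcd(m_i, m_j) must divide a_i - a_j for every pair.
Merge one congruence at a time:
  Start: x ≡ 19 (mod 21).
  Combine with x ≡ 4 (mod 10): gcd(21, 10) = 1; 4 - 19 = -15, which IS divisible by 1, so compatible.
    Write x = 19 + 21·t and substitute into x ≡ 4 (mod 10): 21·t ≡ 4 − 19 = -15 (mod 10).
    Reduce coefficients mod 10: 1·t ≡ 5 (mod 10).
    So t ≡ 5 (mod 10).
    Then x = 19 + 21·5 = 124, valid modulo lcm(21, 10) = 210: x ≡ 124 (mod 210).
  Combine with x ≡ 4 (mod 15): gcd(210, 15) = 15; 4 - 124 = -120, which IS divisible by 15, so compatible.
    Write x = 124 + 210·t and substitute into x ≡ 4 (mod 15): 210·t ≡ 4 − 124 = -120 (mod 15).
    Divide the congruence (and modulus) by g = 15: 14·t ≡ -8 (mod 1).
    Modulo 1 every t works; take t = 0.
    Then x = 124 + 210·0 = 124, valid modulo lcm(210, 15) = 210: x ≡ 124 (mod 210).
Verify: 124 mod 21 = 19, 124 mod 10 = 4, 124 mod 15 = 4.

x ≡ 124 (mod 210).


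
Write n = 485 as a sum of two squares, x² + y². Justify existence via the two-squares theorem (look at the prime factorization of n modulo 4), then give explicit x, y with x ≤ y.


Step 1: Factor n = 485 = 5 · 97.
Step 2: Check the mod-4 condition on each prime factor: 5 ≡ 1 (mod 4), exponent 1; 97 ≡ 1 (mod 4), exponent 1.
All primes ≡ 3 (mod 4) appear to even exponent (or don't appear), so by the two-squares theorem n IS expressible as a sum of two squares.
Step 3: Build a representation. Here n = 5 · 97 is a product of primes ≡ 1 (mod 4). Each prime p ≡ 1 (mod 4) is itself a sum of two squares; find a² by testing p − a² for a perfect square:
  5: 5 − 1² = 4 = 2² ⇒ 5 = 1² + 2².
  97: 97 − 1² = 96, 97 − 2² = 93, 97 − 3² = 88, 97 − 4² = 81 = 9² ⇒ 97 = 4² + 9².
  Combine using the Brahmagupta–Fibonacci identity (a² + b²)(c² + d²) = (ac − bd)² + (ad + bc)² = (ac + bd)² + (ad − bc)²:
  5 · 97 = 485: from (1² + 2²)(4² + 9²), take (1·4 − 2·9, 1·9 + 2·4) = (4 − 18, 9 + 8) = (-14, 17); dropping signs (only squares matter) gives (14, 17); check 14² + 17² = 196 + 289 = 485 ✓.
Step 4: Order so x ≤ y and verify: 14² + 17² = 196 + 289 = 485 = n. ✓

n = 485 = 14² + 17² (one valid representation with x ≤ y).


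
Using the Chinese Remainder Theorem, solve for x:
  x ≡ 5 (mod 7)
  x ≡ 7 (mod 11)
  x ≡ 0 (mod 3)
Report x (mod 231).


Moduli 7, 11, 3 are pairwise coprime; by CRT there is a unique solution modulo M = 7 · 11 · 3 = 231.
Solve pairwise, accumulating the modulus:
  Start with x ≡ 5 (mod 7).
  Combine with x ≡ 7 (mod 11): since gcd(7, 11) = 1, we get a unique residue mod 77.
    Write x = 5 + 7·t and substitute into x ≡ 7 (mod 11): 7·t ≡ 7 − 5 = 2 (mod 11).
    The inverse of 7 mod 11 is 8 (since 7·8 = 56 = 5·11 + 1), so t ≡ 8·2 = 16 ≡ 5 (mod 11).
    Then x = 5 + 7·5 = 40, valid modulo lcm(7, 11) = 77: x ≡ 40 (mod 77).
  Combine with x ≡ 0 (mod 3): since gcd(77, 3) = 1, we get a unique residue mod 231.
    Write x = 40 + 77·t and substitute into x ≡ 0 (mod 3): 77·t ≡ 0 − 40 = -40 (mod 3).
    Reduce coefficients mod 3: 2·t ≡ 2 (mod 3).
    The inverse of 2 mod 3 is 2 (since 2·2 = 4 = 1·3 + 1), so t ≡ 2·2 = 4 ≡ 1 (mod 3).
    Then x = 40 + 77·1 = 117, valid modulo lcm(77, 3) = 231: x ≡ 117 (mod 231).
Verify: 117 mod 7 = 5 ✓, 117 mod 11 = 7 ✓, 117 mod 3 = 0 ✓.

x ≡ 117 (mod 231).


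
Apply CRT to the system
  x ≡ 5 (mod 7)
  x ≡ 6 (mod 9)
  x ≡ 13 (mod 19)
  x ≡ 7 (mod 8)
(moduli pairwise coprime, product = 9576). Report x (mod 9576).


Product of moduli M = 7 · 9 · 19 · 8 = 9576.
Merge one congruence at a time:
  Start: x ≡ 5 (mod 7).
  Combine with x ≡ 6 (mod 9); new modulus lcm = 63.
    Write x = 5 + 7·t and substitute into x ≡ 6 (mod 9): 7·t ≡ 6 − 5 = 1 (mod 9).
    The inverse of 7 mod 9 is 4 (since 7·4 = 28 = 3·9 + 1), so t ≡ 4·1 = 4 ≡ 4 (mod 9).
    Then x = 5 + 7·4 = 33, valid modulo lcm(7, 9) = 63: x ≡ 33 (mod 63).
  Combine with x ≡ 13 (mod 19); new modulus lcm = 1197.
    Write x = 33 + 63·t and substitute into x ≡ 13 (mod 19): 63·t ≡ 13 − 33 = -20 (mod 19).
    Reduce coefficients mod 19: 6·t ≡ 18 (mod 19).
    The inverse of 6 mod 19 is 16 (since 6·16 = 96 = 5·19 + 1), so t ≡ 16·18 = 288 ≡ 3 (mod 19).
    Then x = 33 + 63·3 = 222, valid modulo lcm(63, 19) = 1197: x ≡ 222 (mod 1197).
  Combine with x ≡ 7 (mod 8); new modulus lcm = 9576.
    Write x = 222 + 1197·t and substitute into x ≡ 7 (mod 8): 1197·t ≡ 7 − 222 = -215 (mod 8).
    Reduce coefficients mod 8: 5·t ≡ 1 (mod 8).
    The inverse of 5 mod 8 is 5 (since 5·5 = 25 = 3·8 + 1), so t ≡ 5·1 = 5 ≡ 5 (mod 8).
    Then x = 222 + 1197·5 = 6207, valid modulo lcm(1197, 8) = 9576: x ≡ 6207 (mod 9576).
Verify against each original: 6207 mod 7 = 5, 6207 mod 9 = 6, 6207 mod 19 = 13, 6207 mod 8 = 7.

x ≡ 6207 (mod 9576).


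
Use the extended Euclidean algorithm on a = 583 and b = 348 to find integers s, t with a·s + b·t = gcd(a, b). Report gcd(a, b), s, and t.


Euclidean algorithm on (583, 348) — divide until remainder is 0:
  583 = 1 · 348 + 235
  348 = 1 · 235 + 113
  235 = 2 · 113 + 9
  113 = 12 · 9 + 5
  9 = 1 · 5 + 4
  5 = 1 · 4 + 1
  4 = 4 · 1 + 0
gcd(583, 348) = 1.
Track Bezout coefficients alongside the remainders: start with r₀ = 583 = a·1 + b·0 (s = 1, t = 0) and r₁ = 348 = a·0 + b·1 (s = 0, t = 1); each new remainder r_{k+1} = r_{k-1} − q_k·r_k inherits s_{k+1} = s_{k-1} − q_k·s_k, t_{k+1} = t_{k-1} − q_k·t_k, so r_k = a·s_k + b·t_k at every step:
  q = 1: r = 235, s = 1 − 1·0 = 1, t = 0 − 1·1 = -1  (check: 583·1 + 348·(-1) = 235)
  q = 1: r = 113, s = 0 − 1·1 = -1, t = 1 − 1·(-1) = 2  (check: 583·(-1) + 348·2 = 113)
  q = 2: r = 9, s = 1 − 2·(-1) = 3, t = -1 − 2·2 = -5  (check: 583·3 + 348·(-5) = 9)
  q = 12: r = 5, s = -1 − 12·3 = -37, t = 2 − 12·(-5) = 62  (check: 583·(-37) + 348·62 = 5)
  q = 1: r = 4, s = 3 − 1·(-37) = 40, t = -5 − 1·62 = -67  (check: 583·40 + 348·(-67) = 4)
  q = 1: r = 1, s = -37 − 1·40 = -77, t = 62 − 1·(-67) = 129  (check: 583·(-77) + 348·129 = 1)
The row with r = 1 (the gcd) gives the Bezout coefficients s = -77, t = 129.
Result: 583 · (-77) + 348 · (129) = 1.

gcd(583, 348) = 1; s = -77, t = 129 (check: 583·(-77) + 348·129 = 1).


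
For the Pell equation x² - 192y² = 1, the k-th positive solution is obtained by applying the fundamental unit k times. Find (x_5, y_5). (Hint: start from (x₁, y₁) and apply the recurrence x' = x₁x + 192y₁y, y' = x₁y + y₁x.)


Step 1: Find the fundamental solution (x₁, y₁) of x² - 192y² = 1.
  Expand √192 as a continued fraction. a₀ = ⌊√192⌋ = 13; iterate m_{k+1} = d_k·a_k − m_k, d_{k+1} = (192 − m_{k+1}²)/d_k, a_{k+1} = ⌊(a₀ + m_{k+1})/d_{k+1}⌋ (starting m₀ = 0, d₀ = 1), with convergents p_k = a_k·p_{k-1} + p_{k-2}, q_k = a_k·q_{k-1} + q_{k-2} (p₋₁ = 1, q₋₁ = 0):
  k = 0: a₀ = 13; p₀/q₀ = 13/1; p₀² − 192·q₀² = 169 − 192 = -23.
  k = 1: m = 13, d = 23, a = ⌊(13 + 13)/23⌋ = 1; p/q = (1·13 + 1)/(1·1 + 0) = 14/1; p² − 192·q² = 196 − 192 = 4.
  k = 2: m = 10, d = 4, a = ⌊(13 + 10)/4⌋ = 5; p/q = (5·14 + 13)/(5·1 + 1) = 83/6; p² − 192·q² = 6889 − 6912 = -23.
  k = 3: m = 10, d = 23, a = ⌊(13 + 10)/23⌋ = 1; p/q = (1·83 + 14)/(1·6 + 1) = 97/7; p² − 192·q² = 9409 − 9408 = 1.
  The first convergent with p² − 192·q² = 1 gives the fundamental solution (x₁, y₁) = (97, 7).
Step 2: Apply the recurrence (x_{n+1}, y_{n+1}) = (x₁x_n + 192y₁y_n, x₁y_n + y₁x_n) repeatedly.
  From (x_1, y_1) = (97, 7): x_2 = 97·97 + 192·7·7 = 18817; y_2 = 97·7 + 7·97 = 1358.
  From (x_2, y_2) = (18817, 1358): x_3 = 97·18817 + 192·7·1358 = 3650401; y_3 = 97·1358 + 7·18817 = 263445.
  From (x_3, y_3) = (3650401, 263445): x_4 = 97·3650401 + 192·7·263445 = 708158977; y_4 = 97·263445 + 7·3650401 = 51106972.
  From (x_4, y_4) = (708158977, 51106972): x_5 = 97·708158977 + 192·7·51106972 = 137379191137; y_5 = 97·51106972 + 7·708158977 = 9914489123.
Step 3: Verify x_5² - 192·y_5² = 18873042157456379352769 - 18873042157456379352768 = 1 (should be 1). ✓

(x_1, y_1) = (97, 7); (x_5, y_5) = (137379191137, 9914489123).


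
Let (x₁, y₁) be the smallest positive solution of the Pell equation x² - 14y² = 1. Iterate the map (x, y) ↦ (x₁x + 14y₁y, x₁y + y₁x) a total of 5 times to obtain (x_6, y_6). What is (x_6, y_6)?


Step 1: Find the fundamental solution (x₁, y₁) of x² - 14y² = 1.
  Expand √14 as a continued fraction. a₀ = ⌊√14⌋ = 3; iterate m_{k+1} = d_k·a_k − m_k, d_{k+1} = (14 − m_{k+1}²)/d_k, a_{k+1} = ⌊(a₀ + m_{k+1})/d_{k+1}⌋ (starting m₀ = 0, d₀ = 1), with convergents p_k = a_k·p_{k-1} + p_{k-2}, q_k = a_k·q_{k-1} + q_{k-2} (p₋₁ = 1, q₋₁ = 0):
  k = 0: a₀ = 3; p₀/q₀ = 3/1; p₀² − 14·q₀² = 9 − 14 = -5.
  k = 1: m = 3, d = 5, a = ⌊(3 + 3)/5⌋ = 1; p/q = (1·3 + 1)/(1·1 + 0) = 4/1; p² − 14·q² = 16 − 14 = 2.
  k = 2: m = 2, d = 2, a = ⌊(3 + 2)/2⌋ = 2; p/q = (2·4 + 3)/(2·1 + 1) = 11/3; p² − 14·q² = 121 − 126 = -5.
  k = 3: m = 2, d = 5, a = ⌊(3 + 2)/5⌋ = 1; p/q = (1·11 + 4)/(1·3 + 1) = 15/4; p² − 14·q² = 225 − 224 = 1.
  The first convergent with p² − 14·q² = 1 gives the fundamental solution (x₁, y₁) = (15, 4).
Step 2: Apply the recurrence (x_{n+1}, y_{n+1}) = (x₁x_n + 14y₁y_n, x₁y_n + y₁x_n) repeatedly.
  From (x_1, y_1) = (15, 4): x_2 = 15·15 + 14·4·4 = 449; y_2 = 15·4 + 4·15 = 120.
  From (x_2, y_2) = (449, 120): x_3 = 15·449 + 14·4·120 = 13455; y_3 = 15·120 + 4·449 = 3596.
  From (x_3, y_3) = (13455, 3596): x_4 = 15·13455 + 14·4·3596 = 403201; y_4 = 15·3596 + 4·13455 = 107760.
  From (x_4, y_4) = (403201, 107760): x_5 = 15·403201 + 14·4·107760 = 12082575; y_5 = 15·107760 + 4·403201 = 3229204.
  From (x_5, y_5) = (12082575, 3229204): x_6 = 15·12082575 + 14·4·3229204 = 362074049; y_6 = 15·3229204 + 4·12082575 = 96768360.
Step 3: Verify x_6² - 14·y_6² = 131097616959254401 - 131097616959254400 = 1 (should be 1). ✓

(x_1, y_1) = (15, 4); (x_6, y_6) = (362074049, 96768360).


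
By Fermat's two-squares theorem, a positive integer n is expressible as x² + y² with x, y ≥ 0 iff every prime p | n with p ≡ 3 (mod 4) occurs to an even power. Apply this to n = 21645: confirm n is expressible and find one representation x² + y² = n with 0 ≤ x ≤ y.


Step 1: Factor n = 21645 = 3^2 · 5 · 13 · 37.
Step 2: Check the mod-4 condition on each prime factor: 3 ≡ 3 (mod 4), exponent 2 (must be even); 5 ≡ 1 (mod 4), exponent 1; 13 ≡ 1 (mod 4), exponent 1; 37 ≡ 1 (mod 4), exponent 1.
All primes ≡ 3 (mod 4) appear to even exponent (or don't appear), so by the two-squares theorem n IS expressible as a sum of two squares.
Step 3: Build a representation. Group n = k² · m with k = 3 and m = 5 · 13 · 37 = 2405 (a product of primes ≡ 1 (mod 4)); a representation of m scales to one of n via (k·x)² + (k·y)² = k²(x² + y²). Each prime p ≡ 1 (mod 4) is itself a sum of two squares; find a² by testing p − a² for a perfect square:
  5: 5 − 1² = 4 = 2² ⇒ 5 = 1² + 2².
  13: 13 − 1² = 12, 13 − 2² = 9 = 3² ⇒ 13 = 2² + 3².
  37: 37 − 1² = 36 = 6² ⇒ 37 = 1² + 6².
  Combine using the Brahmagupta–Fibonacci identity (a² + b²)(c² + d²) = (ac − bd)² + (ad + bc)² = (ac + bd)² + (ad − bc)²:
  5 · 13 = 65: from (1² + 2²)(2² + 3²), take (1·2 − 2·3, 1·3 + 2·2) = (2 − 6, 3 + 4) = (-4, 7); dropping signs (only squares matter) gives (4, 7); check 4² + 7² = 16 + 49 = 65 ✓.
  65 · 37 = 2405: from (4² + 7²)(1² + 6²), take (4·1 − 7·6, 4·6 + 7·1) = (4 − 42, 24 + 7) = (-38, 31); dropping signs (only squares matter) gives (38, 31); check 38² + 31² = 1444 + 961 = 2405 ✓.
  Scale by k = 3: (3·38, 3·31) = (114, 93).
Step 4: Order so x ≤ y and verify: 93² + 114² = 8649 + 12996 = 21645 = n. ✓

n = 21645 = 93² + 114² (one valid representation with x ≤ y).


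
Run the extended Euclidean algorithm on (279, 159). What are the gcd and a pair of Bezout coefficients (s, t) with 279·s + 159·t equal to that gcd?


Euclidean algorithm on (279, 159) — divide until remainder is 0:
  279 = 1 · 159 + 120
  159 = 1 · 120 + 39
  120 = 3 · 39 + 3
  39 = 13 · 3 + 0
gcd(279, 159) = 3.
Track Bezout coefficients alongside the remainders: start with r₀ = 279 = a·1 + b·0 (s = 1, t = 0) and r₁ = 159 = a·0 + b·1 (s = 0, t = 1); each new remainder r_{k+1} = r_{k-1} − q_k·r_k inherits s_{k+1} = s_{k-1} − q_k·s_k, t_{k+1} = t_{k-1} − q_k·t_k, so r_k = a·s_k + b·t_k at every step:
  q = 1: r = 120, s = 1 − 1·0 = 1, t = 0 − 1·1 = -1  (check: 279·1 + 159·(-1) = 120)
  q = 1: r = 39, s = 0 − 1·1 = -1, t = 1 − 1·(-1) = 2  (check: 279·(-1) + 159·2 = 39)
  q = 3: r = 3, s = 1 − 3·(-1) = 4, t = -1 − 3·2 = -7  (check: 279·4 + 159·(-7) = 3)
The row with r = 3 (the gcd) gives the Bezout coefficients s = 4, t = -7.
Result: 279 · (4) + 159 · (-7) = 3.

gcd(279, 159) = 3; s = 4, t = -7 (check: 279·4 + 159·(-7) = 3).


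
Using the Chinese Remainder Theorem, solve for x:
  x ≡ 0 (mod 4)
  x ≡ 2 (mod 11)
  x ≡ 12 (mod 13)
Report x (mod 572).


Moduli 4, 11, 13 are pairwise coprime; by CRT there is a unique solution modulo M = 4 · 11 · 13 = 572.
Solve pairwise, accumulating the modulus:
  Start with x ≡ 0 (mod 4).
  Combine with x ≡ 2 (mod 11): since gcd(4, 11) = 1, we get a unique residue mod 44.
    Write x = 0 + 4·t and substitute into x ≡ 2 (mod 11): 4·t ≡ 2 − 0 = 2 (mod 11).
    The inverse of 4 mod 11 is 3 (since 4·3 = 12 = 1·11 + 1), so t ≡ 3·2 = 6 ≡ 6 (mod 11).
    Then x = 0 + 4·6 = 24, valid modulo lcm(4, 11) = 44: x ≡ 24 (mod 44).
  Combine with x ≡ 12 (mod 13): since gcd(44, 13) = 1, we get a unique residue mod 572.
    Write x = 24 + 44·t and substitute into x ≡ 12 (mod 13): 44·t ≡ 12 − 24 = -12 (mod 13).
    Reduce coefficients mod 13: 5·t ≡ 1 (mod 13).
    The inverse of 5 mod 13 is 8 (since 5·8 = 40 = 3·13 + 1), so t ≡ 8·1 = 8 ≡ 8 (mod 13).
    Then x = 24 + 44·8 = 376, valid modulo lcm(44, 13) = 572: x ≡ 376 (mod 572).
Verify: 376 mod 4 = 0 ✓, 376 mod 11 = 2 ✓, 376 mod 13 = 12 ✓.

x ≡ 376 (mod 572).
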